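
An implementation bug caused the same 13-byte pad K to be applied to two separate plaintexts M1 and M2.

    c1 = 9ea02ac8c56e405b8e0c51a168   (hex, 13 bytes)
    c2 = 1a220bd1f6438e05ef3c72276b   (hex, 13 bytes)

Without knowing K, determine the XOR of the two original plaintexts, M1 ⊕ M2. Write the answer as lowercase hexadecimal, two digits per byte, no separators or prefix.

c1 ⊕ c2 = (M1 ⊕ K) ⊕ (M2 ⊕ K) = M1 ⊕ M2 — the shared key cancels under XOR.
10011110 XOR 00011010 = 10000100
10100000 XOR 00100010 = 10000010
00101010 XOR 00001011 = 00100001
11001000 XOR 11010001 = 00011001
11000101 XOR 11110110 = 00110011
01101110 XOR 01000011 = 00101101
01000000 XOR 10001110 = 11001110
01011011 XOR 00000101 = 01011110
10001110 XOR 11101111 = 01100001
00001100 XOR 00111100 = 00110000
01010001 XOR 01110010 = 00100011
10100001 XOR 00100111 = 10000110
01101000 XOR 01101011 = 00000011

84822119332dce5e6130238603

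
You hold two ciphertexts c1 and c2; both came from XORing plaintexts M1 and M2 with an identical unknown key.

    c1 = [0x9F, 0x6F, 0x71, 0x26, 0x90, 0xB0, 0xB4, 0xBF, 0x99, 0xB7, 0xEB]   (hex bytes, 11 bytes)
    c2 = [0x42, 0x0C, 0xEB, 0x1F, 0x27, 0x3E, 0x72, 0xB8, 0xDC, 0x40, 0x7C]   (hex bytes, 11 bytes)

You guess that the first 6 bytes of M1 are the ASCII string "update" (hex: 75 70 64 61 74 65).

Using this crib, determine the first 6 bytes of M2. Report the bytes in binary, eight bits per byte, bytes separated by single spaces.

First, c1 ⊕ c2 = (M1 ⊕ K) ⊕ (M2 ⊕ K) = M1 ⊕ M2, so the key drops out. Then M2 = (M1 ⊕ M2) ⊕ M1 over the first 6 bytes.
byte 0: (9f XOR 42) XOR 75 = dd XOR 75 = a8
byte 1: (6f XOR 0c) XOR 70 = 63 XOR 70 = 13
byte 2: (71 XOR eb) XOR 64 = 9a XOR 64 = fe
byte 3: (26 XOR 1f) XOR 61 = 39 XOR 61 = 58
byte 4: (90 XOR 27) XOR 74 = b7 XOR 74 = c3
byte 5: (b0 XOR 3e) XOR 65 = 8e XOR 65 = eb

10101000 00010011 11111110 01011000 11000011 11101011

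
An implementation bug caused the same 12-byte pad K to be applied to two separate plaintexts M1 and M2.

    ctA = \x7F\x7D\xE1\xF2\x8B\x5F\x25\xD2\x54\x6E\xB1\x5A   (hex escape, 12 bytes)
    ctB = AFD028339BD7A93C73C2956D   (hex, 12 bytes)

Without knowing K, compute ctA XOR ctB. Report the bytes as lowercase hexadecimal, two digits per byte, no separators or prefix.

ctA ⊕ ctB = (M1 ⊕ K) ⊕ (M2 ⊕ K) = M1 ⊕ M2 — the shared key cancels under XOR.
byte 0: 7f XOR af = d0
byte 1: 7d XOR d0 = ad
byte 2: e1 XOR 28 = c9
byte 3: f2 XOR 33 = c1
byte 4: 8b XOR 9b = 10
byte 5: 5f XOR d7 = 88
byte 6: 25 XOR a9 = 8c
byte 7: d2 XOR 3c = ee
byte 8: 54 XOR 73 = 27
byte 9: 6e XOR c2 = ac
byte 10: b1 XOR 95 = 24
byte 11: 5a XOR 6d = 37

d0adc9c110888cee27ac2437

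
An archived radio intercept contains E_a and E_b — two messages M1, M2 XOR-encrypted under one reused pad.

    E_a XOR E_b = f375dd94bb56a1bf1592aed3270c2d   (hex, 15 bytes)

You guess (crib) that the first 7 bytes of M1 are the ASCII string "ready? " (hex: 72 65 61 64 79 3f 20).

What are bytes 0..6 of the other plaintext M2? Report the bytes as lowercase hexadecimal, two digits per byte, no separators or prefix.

8110bcf0c26981

Since E_a ⊕ E_b = M1 ⊕ M2, XORing with the guessed M1 bytes yields the corresponding M2 bytes: M2 = (E_a ⊕ E_b) ⊕ M1.
11110011 ^ 01110010 = 10000001
01110101 ^ 01100101 = 00010000
11011101 ^ 01100001 = 10111100
10010100 ^ 01100100 = 11110000
10111011 ^ 01111001 = 11000010
01010110 ^ 00111111 = 01101001
10100001 ^ 00100000 = 10000001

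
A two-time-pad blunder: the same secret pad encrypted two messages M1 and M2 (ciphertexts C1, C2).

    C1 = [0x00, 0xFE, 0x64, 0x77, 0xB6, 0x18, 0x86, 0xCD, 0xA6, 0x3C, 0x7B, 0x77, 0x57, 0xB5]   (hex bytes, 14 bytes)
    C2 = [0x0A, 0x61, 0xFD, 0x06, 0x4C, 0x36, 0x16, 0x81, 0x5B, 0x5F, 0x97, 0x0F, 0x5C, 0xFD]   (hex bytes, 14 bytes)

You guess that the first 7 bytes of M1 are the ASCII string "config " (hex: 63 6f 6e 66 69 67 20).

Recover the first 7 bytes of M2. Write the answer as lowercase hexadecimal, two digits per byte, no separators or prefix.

First, C1 ⊕ C2 = (M1 ⊕ K) ⊕ (M2 ⊕ K) = M1 ⊕ M2, so the key drops out. Then M2 = (M1 ⊕ M2) ⊕ M1 over the first 7 bytes.
byte 0: (00 XOR 0a) XOR 63 = 0a XOR 63 = 69
byte 1: (fe XOR 61) XOR 6f = 9f XOR 6f = f0
byte 2: (64 XOR fd) XOR 6e = 99 XOR 6e = f7
byte 3: (77 XOR 06) XOR 66 = 71 XOR 66 = 17
byte 4: (b6 XOR 4c) XOR 69 = fa XOR 69 = 93
byte 5: (18 XOR 36) XOR 67 = 2e XOR 67 = 49
byte 6: (86 XOR 16) XOR 20 = 90 XOR 20 = b0

69f0f7179349b0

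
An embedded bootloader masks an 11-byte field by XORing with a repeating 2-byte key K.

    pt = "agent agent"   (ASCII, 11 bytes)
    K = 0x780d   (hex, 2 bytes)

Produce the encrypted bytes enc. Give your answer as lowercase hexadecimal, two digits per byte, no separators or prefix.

The 2-byte key repeats, so the effective keystream is 78 0d 78 0d 78 0d 78 0d 78 0d 78.
byte 0: 61 XOR 78 = 19
byte 1: 67 XOR 0d = 6a
byte 2: 65 XOR 78 = 1d
byte 3: 6e XOR 0d = 63
byte 4: 74 XOR 78 = 0c
byte 5: 20 XOR 0d = 2d
byte 6: 61 XOR 78 = 19
byte 7: 67 XOR 0d = 6a
byte 8: 65 XOR 78 = 1d
byte 9: 6e XOR 0d = 63
byte 10: 74 XOR 78 = 0c

196a1d630c2d196a1d630c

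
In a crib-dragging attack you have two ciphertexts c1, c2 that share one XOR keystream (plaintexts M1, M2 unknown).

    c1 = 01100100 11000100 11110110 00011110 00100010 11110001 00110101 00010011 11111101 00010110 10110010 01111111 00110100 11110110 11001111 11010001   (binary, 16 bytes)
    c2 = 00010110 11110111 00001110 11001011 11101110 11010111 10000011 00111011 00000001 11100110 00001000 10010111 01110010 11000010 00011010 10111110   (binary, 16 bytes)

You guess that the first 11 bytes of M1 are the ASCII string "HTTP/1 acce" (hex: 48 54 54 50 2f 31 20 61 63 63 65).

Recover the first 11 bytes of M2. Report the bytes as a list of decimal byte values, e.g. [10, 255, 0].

[58, 103, 172, 133, 227, 23, 150, 73, 159, 147, 223]

First, c1 ⊕ c2 = (M1 ⊕ K) ⊕ (M2 ⊕ K) = M1 ⊕ M2, so the key drops out. Then M2 = (M1 ⊕ M2) ⊕ M1 over the first 11 bytes.
byte 0: (64 xor 16) xor 48 = 72 xor 48 = 3a
byte 1: (c4 xor f7) xor 54 = 33 xor 54 = 67
byte 2: (f6 xor 0e) xor 54 = f8 xor 54 = ac
byte 3: (1e xor cb) xor 50 = d5 xor 50 = 85
byte 4: (22 xor ee) xor 2f = cc xor 2f = e3
byte 5: (f1 xor d7) xor 31 = 26 xor 31 = 17
byte 6: (35 xor 83) xor 20 = b6 xor 20 = 96
byte 7: (13 xor 3b) xor 61 = 28 xor 61 = 49
byte 8: (fd xor 01) xor 63 = fc xor 63 = 9f
byte 9: (16 xor e6) xor 63 = f0 xor 63 = 93
byte 10: (b2 xor 08) xor 65 = ba xor 65 = df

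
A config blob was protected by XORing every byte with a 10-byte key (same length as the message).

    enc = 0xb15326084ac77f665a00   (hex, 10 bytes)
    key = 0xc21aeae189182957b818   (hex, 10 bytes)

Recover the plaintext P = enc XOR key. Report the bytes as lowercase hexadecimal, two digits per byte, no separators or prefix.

byte 0: 10110001 XOR 11000010 = 01110011
byte 1: 01010011 XOR 00011010 = 01001001
byte 2: 00100110 XOR 11101010 = 11001100
byte 3: 00001000 XOR 11100001 = 11101001
byte 4: 01001010 XOR 10001001 = 11000011
byte 5: 11000111 XOR 00011000 = 11011111
byte 6: 01111111 XOR 00101001 = 01010110
byte 7: 01100110 XOR 01010111 = 00110001
byte 8: 01011010 XOR 10111000 = 11100010
byte 9: 00000000 XOR 00011000 = 00011000

7349cce9c3df5631e218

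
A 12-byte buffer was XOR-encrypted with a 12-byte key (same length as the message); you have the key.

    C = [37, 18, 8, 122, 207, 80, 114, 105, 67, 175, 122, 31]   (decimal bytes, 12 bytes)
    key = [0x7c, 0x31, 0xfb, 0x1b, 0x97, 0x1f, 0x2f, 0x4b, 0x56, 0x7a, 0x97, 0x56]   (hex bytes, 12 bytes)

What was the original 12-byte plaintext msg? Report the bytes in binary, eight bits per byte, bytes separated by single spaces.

byte 0: 00100101 ⊕ 01111100 = 01011001
byte 1: 00010010 ⊕ 00110001 = 00100011
byte 2: 00001000 ⊕ 11111011 = 11110011
byte 3: 01111010 ⊕ 00011011 = 01100001
byte 4: 11001111 ⊕ 10010111 = 01011000
byte 5: 01010000 ⊕ 00011111 = 01001111
byte 6: 01110010 ⊕ 00101111 = 01011101
byte 7: 01101001 ⊕ 01001011 = 00100010
byte 8: 01000011 ⊕ 01010110 = 00010101
byte 9: 10101111 ⊕ 01111010 = 11010101
byte 10: 01111010 ⊕ 10010111 = 11101101
byte 11: 00011111 ⊕ 01010110 = 01001001

01011001 00100011 11110011 01100001 01011000 01001111 01011101 00100010 00010101 11010101 11101101 01001001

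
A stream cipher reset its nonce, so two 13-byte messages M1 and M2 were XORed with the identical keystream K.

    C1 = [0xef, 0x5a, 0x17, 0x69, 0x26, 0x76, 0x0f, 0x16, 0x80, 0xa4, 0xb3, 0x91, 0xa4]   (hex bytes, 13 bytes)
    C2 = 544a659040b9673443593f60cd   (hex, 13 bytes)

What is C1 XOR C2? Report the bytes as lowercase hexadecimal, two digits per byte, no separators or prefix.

C1 ⊕ C2 = (M1 ⊕ K) ⊕ (M2 ⊕ K) = M1 ⊕ M2 — the shared key cancels under XOR.
ef ⊕ 54 = bb
5a ⊕ 4a = 10
17 ⊕ 65 = 72
69 ⊕ 90 = f9
26 ⊕ 40 = 66
76 ⊕ b9 = cf
0f ⊕ 67 = 68
16 ⊕ 34 = 22
80 ⊕ 43 = c3
a4 ⊕ 59 = fd
b3 ⊕ 3f = 8c
91 ⊕ 60 = f1
a4 ⊕ cd = 69

bb1072f966cf6822c3fd8cf169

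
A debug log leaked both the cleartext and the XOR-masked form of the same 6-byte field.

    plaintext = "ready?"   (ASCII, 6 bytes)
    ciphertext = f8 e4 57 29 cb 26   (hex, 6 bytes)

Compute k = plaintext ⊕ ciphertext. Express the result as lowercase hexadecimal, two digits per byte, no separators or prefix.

8a81364db219

Since ciphertext = plaintext ⊕ k, XORing both sides with plaintext gives k = plaintext ⊕ ciphertext.
114 XOR 248 = 138
101 XOR 228 = 129
 97 XOR  87 =  54
100 XOR  41 =  77
121 XOR 203 = 178
 63 XOR  38 =  25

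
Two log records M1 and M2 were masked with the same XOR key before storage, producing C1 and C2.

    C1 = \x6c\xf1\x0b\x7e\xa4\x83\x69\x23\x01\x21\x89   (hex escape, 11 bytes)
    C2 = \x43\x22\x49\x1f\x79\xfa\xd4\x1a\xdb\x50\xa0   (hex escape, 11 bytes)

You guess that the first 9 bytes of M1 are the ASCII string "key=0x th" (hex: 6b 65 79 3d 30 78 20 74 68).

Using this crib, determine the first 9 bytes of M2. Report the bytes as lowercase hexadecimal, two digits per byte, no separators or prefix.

44b63b5ced019d4db2

First, C1 ⊕ C2 = (M1 ⊕ K) ⊕ (M2 ⊕ K) = M1 ⊕ M2, so the key drops out. Then M2 = (M1 ⊕ M2) ⊕ M1 over the first 9 bytes.
byte 0: (6c ^ 43) ^ 6b = 2f ^ 6b = 44
byte 1: (f1 ^ 22) ^ 65 = d3 ^ 65 = b6
byte 2: (0b ^ 49) ^ 79 = 42 ^ 79 = 3b
byte 3: (7e ^ 1f) ^ 3d = 61 ^ 3d = 5c
byte 4: (a4 ^ 79) ^ 30 = dd ^ 30 = ed
byte 5: (83 ^ fa) ^ 78 = 79 ^ 78 = 01
byte 6: (69 ^ d4) ^ 20 = bd ^ 20 = 9d
byte 7: (23 ^ 1a) ^ 74 = 39 ^ 74 = 4d
byte 8: (01 ^ db) ^ 68 = da ^ 68 = b2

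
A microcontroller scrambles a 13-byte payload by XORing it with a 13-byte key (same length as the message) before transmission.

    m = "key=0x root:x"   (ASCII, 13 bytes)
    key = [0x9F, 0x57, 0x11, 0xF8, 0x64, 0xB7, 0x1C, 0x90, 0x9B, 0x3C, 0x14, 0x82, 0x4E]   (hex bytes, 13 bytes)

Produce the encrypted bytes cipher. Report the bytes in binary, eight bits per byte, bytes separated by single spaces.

XOR is its own inverse, so applying the key byte-wise gives the result directly.
byte 0: 107 XOR 159 = 244
byte 1: 101 XOR  87 =  50
byte 2: 121 XOR  17 = 104
byte 3:  61 XOR 248 = 197
byte 4:  48 XOR 100 =  84
byte 5: 120 XOR 183 = 207
byte 6:  32 XOR  28 =  60
byte 7: 114 XOR 144 = 226
byte 8: 111 XOR 155 = 244
byte 9: 111 XOR  60 =  83
byte 10: 116 XOR  20 =  96
byte 11:  58 XOR 130 = 184
byte 12: 120 XOR  78 =  54

11110100 00110010 01101000 11000101 01010100 11001111 00111100 11100010 11110100 01010011 01100000 10111000 00110110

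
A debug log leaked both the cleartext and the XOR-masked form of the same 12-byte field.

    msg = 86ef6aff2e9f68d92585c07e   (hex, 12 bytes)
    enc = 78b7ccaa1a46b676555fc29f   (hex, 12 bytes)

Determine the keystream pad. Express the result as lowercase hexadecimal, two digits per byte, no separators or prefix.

Since enc = msg ⊕ pad, XORing both sides with msg gives pad = msg ⊕ enc.
86 xor 78 = fe
ef xor b7 = 58
6a xor cc = a6
ff xor aa = 55
2e xor 1a = 34
9f xor 46 = d9
68 xor b6 = de
d9 xor 76 = af
25 xor 55 = 70
85 xor 5f = da
c0 xor c2 = 02
7e xor 9f = e1

fe58a65534d9deaf70da02e1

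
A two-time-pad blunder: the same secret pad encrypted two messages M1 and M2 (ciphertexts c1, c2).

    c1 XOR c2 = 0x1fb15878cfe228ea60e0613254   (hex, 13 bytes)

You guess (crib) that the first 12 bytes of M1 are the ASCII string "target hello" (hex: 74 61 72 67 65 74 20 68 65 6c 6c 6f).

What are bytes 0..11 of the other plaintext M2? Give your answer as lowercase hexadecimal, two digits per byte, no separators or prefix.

6bd02a1faa960882058c0d5d

Since c1 ⊕ c2 = M1 ⊕ M2, XORing with the guessed M1 bytes yields the corresponding M2 bytes: M2 = (c1 ⊕ c2) ⊕ M1.
1f XOR 74 = 6b
b1 XOR 61 = d0
58 XOR 72 = 2a
78 XOR 67 = 1f
cf XOR 65 = aa
e2 XOR 74 = 96
28 XOR 20 = 08
ea XOR 68 = 82
60 XOR 65 = 05
e0 XOR 6c = 8c
61 XOR 6c = 0d
32 XOR 6f = 5d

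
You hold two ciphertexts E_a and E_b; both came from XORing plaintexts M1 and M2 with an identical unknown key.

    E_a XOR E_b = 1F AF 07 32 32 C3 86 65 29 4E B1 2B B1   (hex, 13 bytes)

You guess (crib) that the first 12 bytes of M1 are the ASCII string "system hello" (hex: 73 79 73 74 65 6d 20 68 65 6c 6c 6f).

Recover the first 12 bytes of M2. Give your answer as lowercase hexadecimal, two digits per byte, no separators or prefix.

Since E_a ⊕ E_b = M1 ⊕ M2, XORing with the guessed M1 bytes yields the corresponding M2 bytes: M2 = (E_a ⊕ E_b) ⊕ M1.
00011111 XOR 01110011 = 01101100
10101111 XOR 01111001 = 11010110
00000111 XOR 01110011 = 01110100
00110010 XOR 01110100 = 01000110
00110010 XOR 01100101 = 01010111
11000011 XOR 01101101 = 10101110
10000110 XOR 00100000 = 10100110
01100101 XOR 01101000 = 00001101
00101001 XOR 01100101 = 01001100
01001110 XOR 01101100 = 00100010
10110001 XOR 01101100 = 11011101
00101011 XOR 01101111 = 01000100

6cd6744657aea60d4c22dd44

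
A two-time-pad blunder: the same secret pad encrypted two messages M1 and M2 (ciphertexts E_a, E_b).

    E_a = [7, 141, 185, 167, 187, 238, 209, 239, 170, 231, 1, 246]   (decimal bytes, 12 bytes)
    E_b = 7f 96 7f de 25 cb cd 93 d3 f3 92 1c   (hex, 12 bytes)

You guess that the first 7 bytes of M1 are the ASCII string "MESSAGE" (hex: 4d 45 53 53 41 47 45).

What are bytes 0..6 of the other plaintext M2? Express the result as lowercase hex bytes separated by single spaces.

35 5e 95 2a df 62 59

First, E_a ⊕ E_b = (M1 ⊕ K) ⊕ (M2 ⊕ K) = M1 ⊕ M2, so the key drops out. Then M2 = (M1 ⊕ M2) ⊕ M1 over the first 7 bytes.
byte 0: (07 ^ 7f) ^ 4d = 78 ^ 4d = 35
byte 1: (8d ^ 96) ^ 45 = 1b ^ 45 = 5e
byte 2: (b9 ^ 7f) ^ 53 = c6 ^ 53 = 95
byte 3: (a7 ^ de) ^ 53 = 79 ^ 53 = 2a
byte 4: (bb ^ 25) ^ 41 = 9e ^ 41 = df
byte 5: (ee ^ cb) ^ 47 = 25 ^ 47 = 62
byte 6: (d1 ^ cd) ^ 45 = 1c ^ 45 = 59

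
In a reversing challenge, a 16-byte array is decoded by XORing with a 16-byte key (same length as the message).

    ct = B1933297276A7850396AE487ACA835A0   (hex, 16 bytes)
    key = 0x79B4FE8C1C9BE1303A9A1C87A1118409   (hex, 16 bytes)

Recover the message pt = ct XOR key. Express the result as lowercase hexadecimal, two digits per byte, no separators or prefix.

b1 ^ 79 = c8
93 ^ b4 = 27
32 ^ fe = cc
97 ^ 8c = 1b
27 ^ 1c = 3b
6a ^ 9b = f1
78 ^ e1 = 99
50 ^ 30 = 60
39 ^ 3a = 03
6a ^ 9a = f0
e4 ^ 1c = f8
87 ^ 87 = 00
ac ^ a1 = 0d
a8 ^ 11 = b9
35 ^ 84 = b1
a0 ^ 09 = a9

c827cc1b3bf1996003f0f8000db9b1a9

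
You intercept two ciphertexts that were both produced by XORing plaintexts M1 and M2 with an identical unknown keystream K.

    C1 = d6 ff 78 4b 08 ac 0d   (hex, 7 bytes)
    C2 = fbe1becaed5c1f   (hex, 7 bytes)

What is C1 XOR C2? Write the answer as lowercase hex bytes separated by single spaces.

2d 1e c6 81 e5 f0 12

C1 ⊕ C2 = (M1 ⊕ K) ⊕ (M2 ⊕ K) = M1 ⊕ M2 — the shared key cancels under XOR.
214 ⊕ 251 =  45
255 ⊕ 225 =  30
120 ⊕ 190 = 198
 75 ⊕ 202 = 129
  8 ⊕ 237 = 229
172 ⊕  92 = 240
 13 ⊕  31 =  18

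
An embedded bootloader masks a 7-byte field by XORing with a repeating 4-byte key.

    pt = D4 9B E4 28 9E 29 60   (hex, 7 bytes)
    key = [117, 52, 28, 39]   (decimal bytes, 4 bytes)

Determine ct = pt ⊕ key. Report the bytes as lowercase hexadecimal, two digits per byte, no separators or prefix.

The 4-byte key repeats, so the effective keystream is 75 34 1c 27 75 34 1c.
byte 0: 212 ^ 117 = 161
byte 1: 155 ^  52 = 175
byte 2: 228 ^  28 = 248
byte 3:  40 ^  39 =  15
byte 4: 158 ^ 117 = 235
byte 5:  41 ^  52 =  29
byte 6:  96 ^  28 = 124

a1aff80feb1d7c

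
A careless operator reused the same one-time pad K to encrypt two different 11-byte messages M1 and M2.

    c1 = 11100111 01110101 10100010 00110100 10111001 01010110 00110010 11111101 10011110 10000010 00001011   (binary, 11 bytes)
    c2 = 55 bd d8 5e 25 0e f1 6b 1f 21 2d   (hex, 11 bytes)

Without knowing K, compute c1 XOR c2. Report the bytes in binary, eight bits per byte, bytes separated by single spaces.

c1 ⊕ c2 = (M1 ⊕ K) ⊕ (M2 ⊕ K) = M1 ⊕ M2 — the shared key cancels under XOR.
e7 xor 55 = b2
75 xor bd = c8
a2 xor d8 = 7a
34 xor 5e = 6a
b9 xor 25 = 9c
56 xor 0e = 58
32 xor f1 = c3
fd xor 6b = 96
9e xor 1f = 81
82 xor 21 = a3
0b xor 2d = 26

10110010 11001000 01111010 01101010 10011100 01011000 11000011 10010110 10000001 10100011 00100110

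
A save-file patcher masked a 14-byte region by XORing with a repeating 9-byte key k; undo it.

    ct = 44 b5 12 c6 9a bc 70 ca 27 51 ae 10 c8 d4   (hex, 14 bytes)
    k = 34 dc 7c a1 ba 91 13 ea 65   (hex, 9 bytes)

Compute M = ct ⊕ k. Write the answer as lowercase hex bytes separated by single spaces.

70 69 6e 67 20 2d 63 20 42 65 72 6c 69 6e

The 9-byte key repeats, so the effective keystream is 34 dc 7c a1 ba 91 13 ea 65 34 dc 7c a1 ba.
byte 0: 01000100 xor 00110100 = 01110000
byte 1: 10110101 xor 11011100 = 01101001
byte 2: 00010010 xor 01111100 = 01101110
byte 3: 11000110 xor 10100001 = 01100111
byte 4: 10011010 xor 10111010 = 00100000
byte 5: 10111100 xor 10010001 = 00101101
byte 6: 01110000 xor 00010011 = 01100011
byte 7: 11001010 xor 11101010 = 00100000
byte 8: 00100111 xor 01100101 = 01000010
byte 9: 01010001 xor 00110100 = 01100101
byte 10: 10101110 xor 11011100 = 01110010
byte 11: 00010000 xor 01111100 = 01101100
byte 12: 11001000 xor 10100001 = 01101001
byte 13: 11010100 xor 10111010 = 01101110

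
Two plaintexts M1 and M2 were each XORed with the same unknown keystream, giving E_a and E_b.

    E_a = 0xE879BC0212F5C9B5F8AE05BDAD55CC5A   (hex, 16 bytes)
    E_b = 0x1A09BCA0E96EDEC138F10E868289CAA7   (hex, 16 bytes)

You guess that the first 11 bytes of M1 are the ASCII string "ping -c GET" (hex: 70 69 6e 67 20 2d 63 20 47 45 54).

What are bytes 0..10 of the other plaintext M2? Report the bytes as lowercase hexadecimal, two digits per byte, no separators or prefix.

First, E_a ⊕ E_b = (M1 ⊕ K) ⊕ (M2 ⊕ K) = M1 ⊕ M2, so the key drops out. Then M2 = (M1 ⊕ M2) ⊕ M1 over the first 11 bytes.
byte 0: (e8 ⊕ 1a) ⊕ 70 = f2 ⊕ 70 = 82
byte 1: (79 ⊕ 09) ⊕ 69 = 70 ⊕ 69 = 19
byte 2: (bc ⊕ bc) ⊕ 6e = 00 ⊕ 6e = 6e
byte 3: (02 ⊕ a0) ⊕ 67 = a2 ⊕ 67 = c5
byte 4: (12 ⊕ e9) ⊕ 20 = fb ⊕ 20 = db
byte 5: (f5 ⊕ 6e) ⊕ 2d = 9b ⊕ 2d = b6
byte 6: (c9 ⊕ de) ⊕ 63 = 17 ⊕ 63 = 74
byte 7: (b5 ⊕ c1) ⊕ 20 = 74 ⊕ 20 = 54
byte 8: (f8 ⊕ 38) ⊕ 47 = c0 ⊕ 47 = 87
byte 9: (ae ⊕ f1) ⊕ 45 = 5f ⊕ 45 = 1a
byte 10: (05 ⊕ 0e) ⊕ 54 = 0b ⊕ 54 = 5f

82196ec5dbb67454871a5f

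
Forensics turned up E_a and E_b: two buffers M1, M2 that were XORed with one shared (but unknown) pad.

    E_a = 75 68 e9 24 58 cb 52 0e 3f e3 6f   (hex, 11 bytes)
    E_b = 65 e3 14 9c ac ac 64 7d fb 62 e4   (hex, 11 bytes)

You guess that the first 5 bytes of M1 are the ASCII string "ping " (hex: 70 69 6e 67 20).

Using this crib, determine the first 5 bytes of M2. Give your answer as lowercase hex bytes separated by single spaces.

60 e2 93 df d4

First, E_a ⊕ E_b = (M1 ⊕ K) ⊕ (M2 ⊕ K) = M1 ⊕ M2, so the key drops out. Then M2 = (M1 ⊕ M2) ⊕ M1 over the first 5 bytes.
byte 0: (75 ⊕ 65) ⊕ 70 = 10 ⊕ 70 = 60
byte 1: (68 ⊕ e3) ⊕ 69 = 8b ⊕ 69 = e2
byte 2: (e9 ⊕ 14) ⊕ 6e = fd ⊕ 6e = 93
byte 3: (24 ⊕ 9c) ⊕ 67 = b8 ⊕ 67 = df
byte 4: (58 ⊕ ac) ⊕ 20 = f4 ⊕ 20 = d4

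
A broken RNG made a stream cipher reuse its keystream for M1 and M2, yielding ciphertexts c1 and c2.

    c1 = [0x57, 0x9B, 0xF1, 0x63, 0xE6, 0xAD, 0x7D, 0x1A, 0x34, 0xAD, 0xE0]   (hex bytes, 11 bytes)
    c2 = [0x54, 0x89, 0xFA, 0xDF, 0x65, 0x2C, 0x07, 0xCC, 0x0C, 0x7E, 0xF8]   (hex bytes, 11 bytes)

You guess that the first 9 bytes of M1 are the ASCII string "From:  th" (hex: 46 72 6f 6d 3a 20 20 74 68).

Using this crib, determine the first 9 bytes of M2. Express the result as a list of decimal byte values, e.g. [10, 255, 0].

First, c1 ⊕ c2 = (M1 ⊕ K) ⊕ (M2 ⊕ K) = M1 ⊕ M2, so the key drops out. Then M2 = (M1 ⊕ M2) ⊕ M1 over the first 9 bytes.
byte 0: (57 XOR 54) XOR 46 = 03 XOR 46 = 45
byte 1: (9b XOR 89) XOR 72 = 12 XOR 72 = 60
byte 2: (f1 XOR fa) XOR 6f = 0b XOR 6f = 64
byte 3: (63 XOR df) XOR 6d = bc XOR 6d = d1
byte 4: (e6 XOR 65) XOR 3a = 83 XOR 3a = b9
byte 5: (ad XOR 2c) XOR 20 = 81 XOR 20 = a1
byte 6: (7d XOR 07) XOR 20 = 7a XOR 20 = 5a
byte 7: (1a XOR cc) XOR 74 = d6 XOR 74 = a2
byte 8: (34 XOR 0c) XOR 68 = 38 XOR 68 = 50

[69, 96, 100, 209, 185, 161, 90, 162, 80]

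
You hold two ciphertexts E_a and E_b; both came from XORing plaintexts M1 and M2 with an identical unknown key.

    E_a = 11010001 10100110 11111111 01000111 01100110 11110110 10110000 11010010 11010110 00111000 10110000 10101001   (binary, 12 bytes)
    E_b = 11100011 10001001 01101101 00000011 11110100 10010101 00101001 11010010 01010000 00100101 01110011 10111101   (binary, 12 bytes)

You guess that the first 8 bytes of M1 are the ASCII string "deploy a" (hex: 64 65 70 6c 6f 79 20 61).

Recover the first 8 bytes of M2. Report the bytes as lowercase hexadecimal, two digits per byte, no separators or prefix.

564ae228fd1ab961

First, E_a ⊕ E_b = (M1 ⊕ K) ⊕ (M2 ⊕ K) = M1 ⊕ M2, so the key drops out. Then M2 = (M1 ⊕ M2) ⊕ M1 over the first 8 bytes.
byte 0: (d1 xor e3) xor 64 = 32 xor 64 = 56
byte 1: (a6 xor 89) xor 65 = 2f xor 65 = 4a
byte 2: (ff xor 6d) xor 70 = 92 xor 70 = e2
byte 3: (47 xor 03) xor 6c = 44 xor 6c = 28
byte 4: (66 xor f4) xor 6f = 92 xor 6f = fd
byte 5: (f6 xor 95) xor 79 = 63 xor 79 = 1a
byte 6: (b0 xor 29) xor 20 = 99 xor 20 = b9
byte 7: (d2 xor d2) xor 61 = 00 xor 61 = 61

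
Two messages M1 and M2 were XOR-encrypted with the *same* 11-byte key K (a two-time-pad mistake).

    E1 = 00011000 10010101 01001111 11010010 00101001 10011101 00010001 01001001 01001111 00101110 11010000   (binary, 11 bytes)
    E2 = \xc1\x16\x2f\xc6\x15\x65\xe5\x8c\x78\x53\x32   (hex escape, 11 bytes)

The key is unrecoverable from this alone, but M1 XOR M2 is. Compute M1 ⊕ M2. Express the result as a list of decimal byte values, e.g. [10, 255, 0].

[217, 131, 96, 20, 60, 248, 244, 197, 55, 125, 226]

E1 ⊕ E2 = (M1 ⊕ K) ⊕ (M2 ⊕ K) = M1 ⊕ M2 — the shared key cancels under XOR.
18 ^ c1 = d9
95 ^ 16 = 83
4f ^ 2f = 60
d2 ^ c6 = 14
29 ^ 15 = 3c
9d ^ 65 = f8
11 ^ e5 = f4
49 ^ 8c = c5
4f ^ 78 = 37
2e ^ 53 = 7d
d0 ^ 32 = e2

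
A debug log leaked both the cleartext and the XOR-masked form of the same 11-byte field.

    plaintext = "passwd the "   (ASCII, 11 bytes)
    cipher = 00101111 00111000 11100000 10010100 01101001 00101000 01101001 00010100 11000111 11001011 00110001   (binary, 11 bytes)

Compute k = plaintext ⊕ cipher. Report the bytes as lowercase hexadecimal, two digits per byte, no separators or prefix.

5f5993e71e4c4960afae11

Since cipher = plaintext ⊕ k, XORing both sides with plaintext gives k = plaintext ⊕ cipher.
byte 0: 70 ^ 2f = 5f
byte 1: 61 ^ 38 = 59
byte 2: 73 ^ e0 = 93
byte 3: 73 ^ 94 = e7
byte 4: 77 ^ 69 = 1e
byte 5: 64 ^ 28 = 4c
byte 6: 20 ^ 69 = 49
byte 7: 74 ^ 14 = 60
byte 8: 68 ^ c7 = af
byte 9: 65 ^ cb = ae
byte 10: 20 ^ 31 = 11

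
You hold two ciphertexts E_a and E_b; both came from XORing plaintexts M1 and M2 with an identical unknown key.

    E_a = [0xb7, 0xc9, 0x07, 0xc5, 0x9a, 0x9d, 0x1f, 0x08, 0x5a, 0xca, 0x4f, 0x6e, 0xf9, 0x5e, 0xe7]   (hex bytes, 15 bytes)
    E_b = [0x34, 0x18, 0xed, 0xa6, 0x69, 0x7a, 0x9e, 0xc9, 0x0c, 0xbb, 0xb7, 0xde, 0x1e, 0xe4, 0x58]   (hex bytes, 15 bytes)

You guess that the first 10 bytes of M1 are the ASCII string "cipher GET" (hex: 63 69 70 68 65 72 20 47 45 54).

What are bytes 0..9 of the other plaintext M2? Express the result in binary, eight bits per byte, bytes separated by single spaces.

11100000 10111000 10011010 00001011 10010110 10010101 10100001 10000110 00010011 00100101

First, E_a ⊕ E_b = (M1 ⊕ K) ⊕ (M2 ⊕ K) = M1 ⊕ M2, so the key drops out. Then M2 = (M1 ⊕ M2) ⊕ M1 over the first 10 bytes.
byte 0: (b7 ^ 34) ^ 63 = 83 ^ 63 = e0
byte 1: (c9 ^ 18) ^ 69 = d1 ^ 69 = b8
byte 2: (07 ^ ed) ^ 70 = ea ^ 70 = 9a
byte 3: (c5 ^ a6) ^ 68 = 63 ^ 68 = 0b
byte 4: (9a ^ 69) ^ 65 = f3 ^ 65 = 96
byte 5: (9d ^ 7a) ^ 72 = e7 ^ 72 = 95
byte 6: (1f ^ 9e) ^ 20 = 81 ^ 20 = a1
byte 7: (08 ^ c9) ^ 47 = c1 ^ 47 = 86
byte 8: (5a ^ 0c) ^ 45 = 56 ^ 45 = 13
byte 9: (ca ^ bb) ^ 54 = 71 ^ 54 = 25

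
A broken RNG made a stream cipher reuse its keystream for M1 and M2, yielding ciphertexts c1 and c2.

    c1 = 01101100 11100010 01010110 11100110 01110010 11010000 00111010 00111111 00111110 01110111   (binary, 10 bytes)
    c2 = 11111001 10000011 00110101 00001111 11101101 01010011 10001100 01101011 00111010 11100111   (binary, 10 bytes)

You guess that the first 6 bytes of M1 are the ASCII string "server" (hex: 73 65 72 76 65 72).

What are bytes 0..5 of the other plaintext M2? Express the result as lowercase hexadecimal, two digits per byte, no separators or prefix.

First, c1 ⊕ c2 = (M1 ⊕ K) ⊕ (M2 ⊕ K) = M1 ⊕ M2, so the key drops out. Then M2 = (M1 ⊕ M2) ⊕ M1 over the first 6 bytes.
byte 0: (6c xor f9) xor 73 = 95 xor 73 = e6
byte 1: (e2 xor 83) xor 65 = 61 xor 65 = 04
byte 2: (56 xor 35) xor 72 = 63 xor 72 = 11
byte 3: (e6 xor 0f) xor 76 = e9 xor 76 = 9f
byte 4: (72 xor ed) xor 65 = 9f xor 65 = fa
byte 5: (d0 xor 53) xor 72 = 83 xor 72 = f1

e604119ffaf1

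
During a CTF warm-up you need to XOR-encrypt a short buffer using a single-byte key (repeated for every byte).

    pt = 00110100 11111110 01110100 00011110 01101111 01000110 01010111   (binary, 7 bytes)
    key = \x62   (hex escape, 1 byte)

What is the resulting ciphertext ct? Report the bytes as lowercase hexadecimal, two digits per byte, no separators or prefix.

569c167c0d2435

The 1-byte key repeats, so the effective keystream is 62 62 62 62 62 62 62.
byte 0: 34 ^ 62 = 56
byte 1: fe ^ 62 = 9c
byte 2: 74 ^ 62 = 16
byte 3: 1e ^ 62 = 7c
byte 4: 6f ^ 62 = 0d
byte 5: 46 ^ 62 = 24
byte 6: 57 ^ 62 = 35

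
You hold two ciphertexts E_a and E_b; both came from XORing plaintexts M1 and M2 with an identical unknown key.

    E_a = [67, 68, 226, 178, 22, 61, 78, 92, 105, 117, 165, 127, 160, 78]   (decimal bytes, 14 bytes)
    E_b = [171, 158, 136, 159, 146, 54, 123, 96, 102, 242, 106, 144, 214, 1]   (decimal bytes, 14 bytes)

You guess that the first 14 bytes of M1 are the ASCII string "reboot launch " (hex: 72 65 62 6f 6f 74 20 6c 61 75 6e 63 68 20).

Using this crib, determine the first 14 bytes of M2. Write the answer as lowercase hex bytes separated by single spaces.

First, E_a ⊕ E_b = (M1 ⊕ K) ⊕ (M2 ⊕ K) = M1 ⊕ M2, so the key drops out. Then M2 = (M1 ⊕ M2) ⊕ M1 over the first 14 bytes.
byte 0: (43 XOR ab) XOR 72 = e8 XOR 72 = 9a
byte 1: (44 XOR 9e) XOR 65 = da XOR 65 = bf
byte 2: (e2 XOR 88) XOR 62 = 6a XOR 62 = 08
byte 3: (b2 XOR 9f) XOR 6f = 2d XOR 6f = 42
byte 4: (16 XOR 92) XOR 6f = 84 XOR 6f = eb
byte 5: (3d XOR 36) XOR 74 = 0b XOR 74 = 7f
byte 6: (4e XOR 7b) XOR 20 = 35 XOR 20 = 15
byte 7: (5c XOR 60) XOR 6c = 3c XOR 6c = 50
byte 8: (69 XOR 66) XOR 61 = 0f XOR 61 = 6e
byte 9: (75 XOR f2) XOR 75 = 87 XOR 75 = f2
byte 10: (a5 XOR 6a) XOR 6e = cf XOR 6e = a1
byte 11: (7f XOR 90) XOR 63 = ef XOR 63 = 8c
byte 12: (a0 XOR d6) XOR 68 = 76 XOR 68 = 1e
byte 13: (4e XOR 01) XOR 20 = 4f XOR 20 = 6f

9a bf 08 42 eb 7f 15 50 6e f2 a1 8c 1e 6f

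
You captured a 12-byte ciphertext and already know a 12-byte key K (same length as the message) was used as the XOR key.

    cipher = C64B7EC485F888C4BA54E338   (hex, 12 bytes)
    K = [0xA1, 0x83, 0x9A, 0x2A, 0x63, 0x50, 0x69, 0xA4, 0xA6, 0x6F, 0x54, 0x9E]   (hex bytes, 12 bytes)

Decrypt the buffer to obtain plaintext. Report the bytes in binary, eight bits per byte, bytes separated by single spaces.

198 XOR 161 = 103
 75 XOR 131 = 200
126 XOR 154 = 228
196 XOR  42 = 238
133 XOR  99 = 230
248 XOR  80 = 168
136 XOR 105 = 225
196 XOR 164 =  96
186 XOR 166 =  28
 84 XOR 111 =  59
227 XOR  84 = 183
 56 XOR 158 = 166

01100111 11001000 11100100 11101110 11100110 10101000 11100001 01100000 00011100 00111011 10110111 10100110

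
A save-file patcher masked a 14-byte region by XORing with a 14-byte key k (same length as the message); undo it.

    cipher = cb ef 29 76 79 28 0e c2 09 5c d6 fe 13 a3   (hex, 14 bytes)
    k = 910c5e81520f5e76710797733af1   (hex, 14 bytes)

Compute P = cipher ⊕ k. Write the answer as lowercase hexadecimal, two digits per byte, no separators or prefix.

5ae377f72b2750b4785b418d2952

XOR is its own inverse, so applying the key byte-wise gives the result directly.
cb XOR 91 = 5a
ef XOR 0c = e3
29 XOR 5e = 77
76 XOR 81 = f7
79 XOR 52 = 2b
28 XOR 0f = 27
0e XOR 5e = 50
c2 XOR 76 = b4
09 XOR 71 = 78
5c XOR 07 = 5b
d6 XOR 97 = 41
fe XOR 73 = 8d
13 XOR 3a = 29
a3 XOR f1 = 52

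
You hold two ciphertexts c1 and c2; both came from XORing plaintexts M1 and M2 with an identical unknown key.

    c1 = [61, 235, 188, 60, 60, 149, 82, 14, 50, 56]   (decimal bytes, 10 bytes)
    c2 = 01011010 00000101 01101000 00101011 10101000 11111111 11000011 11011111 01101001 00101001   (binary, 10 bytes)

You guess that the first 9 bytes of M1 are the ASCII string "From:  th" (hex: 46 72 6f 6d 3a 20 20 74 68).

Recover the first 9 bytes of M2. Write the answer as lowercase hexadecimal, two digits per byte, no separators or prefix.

219cbb7aae4ab1a533

First, c1 ⊕ c2 = (M1 ⊕ K) ⊕ (M2 ⊕ K) = M1 ⊕ M2, so the key drops out. Then M2 = (M1 ⊕ M2) ⊕ M1 over the first 9 bytes.
byte 0: (3d XOR 5a) XOR 46 = 67 XOR 46 = 21
byte 1: (eb XOR 05) XOR 72 = ee XOR 72 = 9c
byte 2: (bc XOR 68) XOR 6f = d4 XOR 6f = bb
byte 3: (3c XOR 2b) XOR 6d = 17 XOR 6d = 7a
byte 4: (3c XOR a8) XOR 3a = 94 XOR 3a = ae
byte 5: (95 XOR ff) XOR 20 = 6a XOR 20 = 4a
byte 6: (52 XOR c3) XOR 20 = 91 XOR 20 = b1
byte 7: (0e XOR df) XOR 74 = d1 XOR 74 = a5
byte 8: (32 XOR 69) XOR 68 = 5b XOR 68 = 33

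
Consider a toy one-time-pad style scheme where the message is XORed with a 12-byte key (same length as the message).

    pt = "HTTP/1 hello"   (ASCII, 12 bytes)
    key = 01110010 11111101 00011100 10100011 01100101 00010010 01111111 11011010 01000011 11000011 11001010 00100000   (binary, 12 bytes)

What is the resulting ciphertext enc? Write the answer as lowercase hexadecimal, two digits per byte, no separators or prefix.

3aa948f34a235fb226afa64f

XOR is its own inverse, so applying the key byte-wise gives the result directly.
48 xor 72 = 3a
54 xor fd = a9
54 xor 1c = 48
50 xor a3 = f3
2f xor 65 = 4a
31 xor 12 = 23
20 xor 7f = 5f
68 xor da = b2
65 xor 43 = 26
6c xor c3 = af
6c xor ca = a6
6f xor 20 = 4f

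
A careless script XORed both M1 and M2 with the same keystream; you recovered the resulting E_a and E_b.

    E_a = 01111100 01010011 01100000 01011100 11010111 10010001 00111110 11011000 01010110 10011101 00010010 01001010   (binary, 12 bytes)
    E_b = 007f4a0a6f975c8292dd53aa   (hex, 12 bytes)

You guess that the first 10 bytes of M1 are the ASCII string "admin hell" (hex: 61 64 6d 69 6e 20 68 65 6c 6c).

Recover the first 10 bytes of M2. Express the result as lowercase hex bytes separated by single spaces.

First, E_a ⊕ E_b = (M1 ⊕ K) ⊕ (M2 ⊕ K) = M1 ⊕ M2, so the key drops out. Then M2 = (M1 ⊕ M2) ⊕ M1 over the first 10 bytes.
byte 0: (7c XOR 00) XOR 61 = 7c XOR 61 = 1d
byte 1: (53 XOR 7f) XOR 64 = 2c XOR 64 = 48
byte 2: (60 XOR 4a) XOR 6d = 2a XOR 6d = 47
byte 3: (5c XOR 0a) XOR 69 = 56 XOR 69 = 3f
byte 4: (d7 XOR 6f) XOR 6e = b8 XOR 6e = d6
byte 5: (91 XOR 97) XOR 20 = 06 XOR 20 = 26
byte 6: (3e XOR 5c) XOR 68 = 62 XOR 68 = 0a
byte 7: (d8 XOR 82) XOR 65 = 5a XOR 65 = 3f
byte 8: (56 XOR 92) XOR 6c = c4 XOR 6c = a8
byte 9: (9d XOR dd) XOR 6c = 40 XOR 6c = 2c

1d 48 47 3f d6 26 0a 3f a8 2c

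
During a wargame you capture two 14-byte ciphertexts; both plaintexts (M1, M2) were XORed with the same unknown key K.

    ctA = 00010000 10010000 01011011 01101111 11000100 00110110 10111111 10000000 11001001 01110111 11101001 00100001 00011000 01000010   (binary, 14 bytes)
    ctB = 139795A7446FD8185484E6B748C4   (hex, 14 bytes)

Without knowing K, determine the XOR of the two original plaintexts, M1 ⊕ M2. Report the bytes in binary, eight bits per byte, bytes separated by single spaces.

00000011 00000111 11001110 11001000 10000000 01011001 01100111 10011000 10011101 11110011 00001111 10010110 01010000 10000110

ctA ⊕ ctB = (M1 ⊕ K) ⊕ (M2 ⊕ K) = M1 ⊕ M2 — the shared key cancels under XOR.
10 xor 13 = 03
90 xor 97 = 07
5b xor 95 = ce
6f xor a7 = c8
c4 xor 44 = 80
36 xor 6f = 59
bf xor d8 = 67
80 xor 18 = 98
c9 xor 54 = 9d
77 xor 84 = f3
e9 xor e6 = 0f
21 xor b7 = 96
18 xor 48 = 50
42 xor c4 = 86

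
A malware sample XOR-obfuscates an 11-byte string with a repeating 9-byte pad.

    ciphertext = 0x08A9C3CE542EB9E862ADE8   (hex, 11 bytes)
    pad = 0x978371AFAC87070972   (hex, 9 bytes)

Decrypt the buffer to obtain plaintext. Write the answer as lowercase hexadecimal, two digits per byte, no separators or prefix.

The 9-byte key repeats, so the effective keystream is 97 83 71 af ac 87 07 09 72 97 83.
byte 0:   8 ^ 151 = 159
byte 1: 169 ^ 131 =  42
byte 2: 195 ^ 113 = 178
byte 3: 206 ^ 175 =  97
byte 4:  84 ^ 172 = 248
byte 5:  46 ^ 135 = 169
byte 6: 185 ^   7 = 190
byte 7: 232 ^   9 = 225
byte 8:  98 ^ 114 =  16
byte 9: 173 ^ 151 =  58
byte 10: 232 ^ 131 = 107

9f2ab261f8a9bee1103a6b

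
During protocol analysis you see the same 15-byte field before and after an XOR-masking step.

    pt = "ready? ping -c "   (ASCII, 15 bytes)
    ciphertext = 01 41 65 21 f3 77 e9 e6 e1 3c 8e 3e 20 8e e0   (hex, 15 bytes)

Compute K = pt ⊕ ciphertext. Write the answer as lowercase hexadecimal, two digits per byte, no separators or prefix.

Since ciphertext = pt ⊕ K, XORing both sides with pt gives K = pt ⊕ ciphertext.
72 xor 01 = 73
65 xor 41 = 24
61 xor 65 = 04
64 xor 21 = 45
79 xor f3 = 8a
3f xor 77 = 48
20 xor e9 = c9
70 xor e6 = 96
69 xor e1 = 88
6e xor 3c = 52
67 xor 8e = e9
20 xor 3e = 1e
2d xor 20 = 0d
63 xor 8e = ed
20 xor e0 = c0

732404458a48c9968852e91e0dedc0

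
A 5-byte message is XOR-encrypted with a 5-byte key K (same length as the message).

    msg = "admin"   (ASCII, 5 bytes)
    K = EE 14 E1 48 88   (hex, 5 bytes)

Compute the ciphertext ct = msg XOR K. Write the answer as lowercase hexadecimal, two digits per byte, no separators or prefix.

8f708c21e6

byte 0: 01100001 ^ 11101110 = 10001111
byte 1: 01100100 ^ 00010100 = 01110000
byte 2: 01101101 ^ 11100001 = 10001100
byte 3: 01101001 ^ 01001000 = 00100001
byte 4: 01101110 ^ 10001000 = 11100110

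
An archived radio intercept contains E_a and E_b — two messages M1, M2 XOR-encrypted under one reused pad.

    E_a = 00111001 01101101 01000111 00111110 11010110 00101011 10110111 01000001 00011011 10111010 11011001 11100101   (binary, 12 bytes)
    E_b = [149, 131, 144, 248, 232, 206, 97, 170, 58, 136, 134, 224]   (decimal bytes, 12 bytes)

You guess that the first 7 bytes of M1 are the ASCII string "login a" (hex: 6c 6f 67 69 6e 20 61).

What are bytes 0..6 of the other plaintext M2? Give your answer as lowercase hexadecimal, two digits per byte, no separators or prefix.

c081b0af50c5b7

First, E_a ⊕ E_b = (M1 ⊕ K) ⊕ (M2 ⊕ K) = M1 ⊕ M2, so the key drops out. Then M2 = (M1 ⊕ M2) ⊕ M1 over the first 7 bytes.
byte 0: (39 XOR 95) XOR 6c = ac XOR 6c = c0
byte 1: (6d XOR 83) XOR 6f = ee XOR 6f = 81
byte 2: (47 XOR 90) XOR 67 = d7 XOR 67 = b0
byte 3: (3e XOR f8) XOR 69 = c6 XOR 69 = af
byte 4: (d6 XOR e8) XOR 6e = 3e XOR 6e = 50
byte 5: (2b XOR ce) XOR 20 = e5 XOR 20 = c5
byte 6: (b7 XOR 61) XOR 61 = d6 XOR 61 = b7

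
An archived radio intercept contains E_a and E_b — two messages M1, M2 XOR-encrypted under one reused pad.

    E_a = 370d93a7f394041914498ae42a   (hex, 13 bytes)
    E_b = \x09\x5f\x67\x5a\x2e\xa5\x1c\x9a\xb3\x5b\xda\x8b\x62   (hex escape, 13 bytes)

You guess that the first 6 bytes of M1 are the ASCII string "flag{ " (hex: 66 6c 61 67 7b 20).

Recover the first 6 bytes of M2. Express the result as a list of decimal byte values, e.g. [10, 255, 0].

[88, 62, 149, 154, 166, 17]

First, E_a ⊕ E_b = (M1 ⊕ K) ⊕ (M2 ⊕ K) = M1 ⊕ M2, so the key drops out. Then M2 = (M1 ⊕ M2) ⊕ M1 over the first 6 bytes.
byte 0: (37 ⊕ 09) ⊕ 66 = 3e ⊕ 66 = 58
byte 1: (0d ⊕ 5f) ⊕ 6c = 52 ⊕ 6c = 3e
byte 2: (93 ⊕ 67) ⊕ 61 = f4 ⊕ 61 = 95
byte 3: (a7 ⊕ 5a) ⊕ 67 = fd ⊕ 67 = 9a
byte 4: (f3 ⊕ 2e) ⊕ 7b = dd ⊕ 7b = a6
byte 5: (94 ⊕ a5) ⊕ 20 = 31 ⊕ 20 = 11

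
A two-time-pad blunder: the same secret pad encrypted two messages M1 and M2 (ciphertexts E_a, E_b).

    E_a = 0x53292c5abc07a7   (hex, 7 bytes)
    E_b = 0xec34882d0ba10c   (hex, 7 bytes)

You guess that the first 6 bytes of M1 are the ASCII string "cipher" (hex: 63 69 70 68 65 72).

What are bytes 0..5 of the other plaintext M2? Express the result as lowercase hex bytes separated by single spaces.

dc 74 d4 1f d2 d4

First, E_a ⊕ E_b = (M1 ⊕ K) ⊕ (M2 ⊕ K) = M1 ⊕ M2, so the key drops out. Then M2 = (M1 ⊕ M2) ⊕ M1 over the first 6 bytes.
byte 0: (53 ⊕ ec) ⊕ 63 = bf ⊕ 63 = dc
byte 1: (29 ⊕ 34) ⊕ 69 = 1d ⊕ 69 = 74
byte 2: (2c ⊕ 88) ⊕ 70 = a4 ⊕ 70 = d4
byte 3: (5a ⊕ 2d) ⊕ 68 = 77 ⊕ 68 = 1f
byte 4: (bc ⊕ 0b) ⊕ 65 = b7 ⊕ 65 = d2
byte 5: (07 ⊕ a1) ⊕ 72 = a6 ⊕ 72 = d4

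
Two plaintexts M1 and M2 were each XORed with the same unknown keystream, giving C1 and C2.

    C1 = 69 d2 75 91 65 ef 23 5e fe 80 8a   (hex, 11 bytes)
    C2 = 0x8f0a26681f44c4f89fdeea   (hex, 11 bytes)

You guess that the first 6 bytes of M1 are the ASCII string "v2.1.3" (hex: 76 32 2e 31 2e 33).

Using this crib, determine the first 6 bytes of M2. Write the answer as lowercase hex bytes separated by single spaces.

90 ea 7d c8 54 98

First, C1 ⊕ C2 = (M1 ⊕ K) ⊕ (M2 ⊕ K) = M1 ⊕ M2, so the key drops out. Then M2 = (M1 ⊕ M2) ⊕ M1 over the first 6 bytes.
byte 0: (69 ^ 8f) ^ 76 = e6 ^ 76 = 90
byte 1: (d2 ^ 0a) ^ 32 = d8 ^ 32 = ea
byte 2: (75 ^ 26) ^ 2e = 53 ^ 2e = 7d
byte 3: (91 ^ 68) ^ 31 = f9 ^ 31 = c8
byte 4: (65 ^ 1f) ^ 2e = 7a ^ 2e = 54
byte 5: (ef ^ 44) ^ 33 = ab ^ 33 = 98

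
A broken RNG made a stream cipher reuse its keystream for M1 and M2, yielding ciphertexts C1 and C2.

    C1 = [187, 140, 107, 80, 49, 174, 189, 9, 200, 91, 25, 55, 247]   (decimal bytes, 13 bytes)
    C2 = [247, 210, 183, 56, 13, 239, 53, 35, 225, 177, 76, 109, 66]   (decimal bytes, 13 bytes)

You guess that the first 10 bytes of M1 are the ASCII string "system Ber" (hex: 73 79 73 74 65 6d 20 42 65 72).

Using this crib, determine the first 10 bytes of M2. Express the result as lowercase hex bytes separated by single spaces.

3f 27 af 1c 59 2c a8 68 4c 98

First, C1 ⊕ C2 = (M1 ⊕ K) ⊕ (M2 ⊕ K) = M1 ⊕ M2, so the key drops out. Then M2 = (M1 ⊕ M2) ⊕ M1 over the first 10 bytes.
byte 0: (bb XOR f7) XOR 73 = 4c XOR 73 = 3f
byte 1: (8c XOR d2) XOR 79 = 5e XOR 79 = 27
byte 2: (6b XOR b7) XOR 73 = dc XOR 73 = af
byte 3: (50 XOR 38) XOR 74 = 68 XOR 74 = 1c
byte 4: (31 XOR 0d) XOR 65 = 3c XOR 65 = 59
byte 5: (ae XOR ef) XOR 6d = 41 XOR 6d = 2c
byte 6: (bd XOR 35) XOR 20 = 88 XOR 20 = a8
byte 7: (09 XOR 23) XOR 42 = 2a XOR 42 = 68
byte 8: (c8 XOR e1) XOR 65 = 29 XOR 65 = 4c
byte 9: (5b XOR b1) XOR 72 = ea XOR 72 = 98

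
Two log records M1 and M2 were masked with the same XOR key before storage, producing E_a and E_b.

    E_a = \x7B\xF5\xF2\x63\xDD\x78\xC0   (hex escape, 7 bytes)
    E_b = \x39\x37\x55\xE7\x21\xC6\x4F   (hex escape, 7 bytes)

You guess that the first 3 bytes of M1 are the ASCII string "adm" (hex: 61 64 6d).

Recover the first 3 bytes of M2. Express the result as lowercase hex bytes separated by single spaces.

First, E_a ⊕ E_b = (M1 ⊕ K) ⊕ (M2 ⊕ K) = M1 ⊕ M2, so the key drops out. Then M2 = (M1 ⊕ M2) ⊕ M1 over the first 3 bytes.
byte 0: (7b XOR 39) XOR 61 = 42 XOR 61 = 23
byte 1: (f5 XOR 37) XOR 64 = c2 XOR 64 = a6
byte 2: (f2 XOR 55) XOR 6d = a7 XOR 6d = ca

23 a6 ca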